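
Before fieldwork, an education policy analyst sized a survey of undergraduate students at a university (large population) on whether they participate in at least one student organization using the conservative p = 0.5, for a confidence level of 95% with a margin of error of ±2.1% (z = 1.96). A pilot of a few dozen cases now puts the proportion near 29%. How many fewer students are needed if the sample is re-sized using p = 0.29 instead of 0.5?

Conservative (p = 0.5): n = 1.96² × 0.25 / 0.021² ≈ 2177.78 → 2178.
Using p = 0.29: p(1−p) = 0.2059, so n = 1.96² × 0.2059 / 0.021² ≈ 1793.62 → 1794.
Reduction: 2178 − 1794 = 384.

384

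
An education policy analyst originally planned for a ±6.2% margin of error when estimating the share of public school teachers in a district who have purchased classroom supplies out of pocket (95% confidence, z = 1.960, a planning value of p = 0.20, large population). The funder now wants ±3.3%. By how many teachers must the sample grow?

At ±6.2%: n = 1.960² × 0.1600 / 0.062² ≈ 159.90 → 160.
At ±3.3%: n = 1.960² × 0.1600 / 0.033² ≈ 564.42 → 565.
Additional respondents: 565 − 160 = 405.

405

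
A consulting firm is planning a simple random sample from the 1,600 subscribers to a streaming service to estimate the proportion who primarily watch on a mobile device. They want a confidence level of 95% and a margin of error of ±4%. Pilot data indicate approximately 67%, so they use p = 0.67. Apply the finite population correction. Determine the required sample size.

399

For 95% confidence, z = 1.960.
Unadjusted: n₀ = 1.960² × 0.67 × 0.33 / 0.040² ≈ 530.86, so n₀ = 531.
Finite population correction with N = 1,600: n = n₀ / (1 + (n₀−1)/N) = 531 / (1 + 530/1600) = 531 / 1.3313 ≈ 398.87.
Rounding up, n = 399.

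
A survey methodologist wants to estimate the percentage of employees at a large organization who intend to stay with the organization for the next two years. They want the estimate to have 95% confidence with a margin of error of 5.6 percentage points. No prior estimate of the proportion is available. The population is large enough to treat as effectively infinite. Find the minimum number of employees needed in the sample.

For 95% confidence, z = 1.960.
With no prior estimate, use p = 0.5, giving p(1−p) = 0.25.
n = z²·p(1−p)/E² = 1.960² × 0.2500 / 0.056² = 3.8416 × 0.2500 / 0.003136 ≈ 306.25.
Rounding up gives n = 307.

307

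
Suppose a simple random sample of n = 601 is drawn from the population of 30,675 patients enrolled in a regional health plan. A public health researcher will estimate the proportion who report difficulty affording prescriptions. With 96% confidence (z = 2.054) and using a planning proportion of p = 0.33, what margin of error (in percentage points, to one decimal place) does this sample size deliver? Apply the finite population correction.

Finite-population factor: (N−n)/(N−1) = (30675−601)/(30675−1) = 0.9804.
SE(p̂) = √[p(1−p)/n · (N−n)/(N−1)] = √[0.2211/601 × 0.9804] = 0.01899.
E = z × SE = 2.054 × 0.01899 = 0.03901 ≈ 3.9 percentage points.

3.9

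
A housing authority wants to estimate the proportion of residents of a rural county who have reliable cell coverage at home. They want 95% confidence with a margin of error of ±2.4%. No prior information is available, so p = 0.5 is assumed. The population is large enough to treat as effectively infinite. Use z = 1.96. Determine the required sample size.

1668

With p = 0.5, p(1−p) = 0.25.
n = z²·p(1−p)/E² = 1.96² × 0.2500 / 0.024² = 3.8416 × 0.2500 / 0.000576 ≈ 1667.36.
Rounding up gives n = 1668.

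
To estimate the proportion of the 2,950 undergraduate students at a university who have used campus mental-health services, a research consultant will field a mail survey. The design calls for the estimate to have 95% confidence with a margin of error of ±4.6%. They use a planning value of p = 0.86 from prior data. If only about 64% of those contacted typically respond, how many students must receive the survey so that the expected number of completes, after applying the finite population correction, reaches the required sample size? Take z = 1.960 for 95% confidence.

319

Completed interviews needed (unadjusted): n₀ = 1.960² × 0.1204 / 0.046² ≈ 218.59 → 219.
FPC for N = 2,950: n = 219 / (1 + 218/2950) = 219 / 1.0739 ≈ 203.93 → 204.
At a 64% response rate, contacts needed = 204 / 0.64 ≈ 318.75 → 319.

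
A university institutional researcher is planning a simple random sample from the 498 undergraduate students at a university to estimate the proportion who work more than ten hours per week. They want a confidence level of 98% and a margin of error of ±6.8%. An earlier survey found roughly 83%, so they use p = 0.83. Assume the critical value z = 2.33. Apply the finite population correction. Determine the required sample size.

Unadjusted: n₀ = 2.33² × 0.83 × 0.17 / 0.068² ≈ 165.66, so n₀ = 166.
Finite population correction with N = 498: n = n₀ / (1 + (n₀−1)/N) = 166 / (1 + 165/498) = 166 / 1.3313 ≈ 124.69.
Rounding up, n = 125.

125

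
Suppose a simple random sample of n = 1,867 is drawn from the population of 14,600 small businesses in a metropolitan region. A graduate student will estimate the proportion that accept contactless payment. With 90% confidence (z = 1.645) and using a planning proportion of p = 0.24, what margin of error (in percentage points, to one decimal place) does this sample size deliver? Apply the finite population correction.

1.5

Finite-population factor: (N−n)/(N−1) = (14600−1867)/(14600−1) = 0.8722.
SE(p̂) = √[p(1−p)/n · (N−n)/(N−1)] = √[0.1824/1867 × 0.8722] = 0.00923.
E = z × SE = 1.645 × 0.00923 = 0.01518 ≈ 1.5 percentage points.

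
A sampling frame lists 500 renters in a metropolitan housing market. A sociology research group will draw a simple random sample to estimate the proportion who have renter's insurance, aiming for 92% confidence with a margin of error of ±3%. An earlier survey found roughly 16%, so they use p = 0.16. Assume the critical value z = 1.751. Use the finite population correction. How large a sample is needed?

Unadjusted: n₀ = 1.751² × 0.16 × 0.84 / 0.030² ≈ 457.86, so n₀ = 458.
Finite population correction with N = 500: n = n₀ / (1 + (n₀−1)/N) = 458 / (1 + 457/500) = 458 / 1.9140 ≈ 239.29.
Rounding up, n = 240.

240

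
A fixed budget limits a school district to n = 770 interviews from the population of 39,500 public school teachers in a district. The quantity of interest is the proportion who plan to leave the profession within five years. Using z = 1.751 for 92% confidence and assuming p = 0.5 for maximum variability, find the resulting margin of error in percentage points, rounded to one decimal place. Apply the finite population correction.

3.1

Finite-population factor: (N−n)/(N−1) = (39500−770)/(39500−1) = 0.9805.
SE(p̂) = √[p(1−p)/n · (N−n)/(N−1)] = √[0.2500/770 × 0.9805] = 0.01784.
E = z × SE = 1.751 × 0.01784 = 0.03124 ≈ 3.1 percentage points.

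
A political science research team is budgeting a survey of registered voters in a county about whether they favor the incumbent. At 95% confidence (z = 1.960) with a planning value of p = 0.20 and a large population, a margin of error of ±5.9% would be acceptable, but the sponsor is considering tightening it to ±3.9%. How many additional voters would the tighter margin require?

At ±5.9%: n = 1.960² × 0.1600 / 0.059² ≈ 176.57 → 177.
At ±3.9%: n = 1.960² × 0.1600 / 0.039² ≈ 404.11 → 405.
Additional respondents: 405 − 177 = 228.

228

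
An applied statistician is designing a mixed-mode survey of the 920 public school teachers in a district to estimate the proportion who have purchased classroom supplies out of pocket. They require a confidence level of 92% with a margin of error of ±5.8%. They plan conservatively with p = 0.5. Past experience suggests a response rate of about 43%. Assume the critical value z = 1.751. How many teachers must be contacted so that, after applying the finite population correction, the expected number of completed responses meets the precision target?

Completed interviews needed (unadjusted): n₀ = 1.751² × 0.2500 / 0.058² ≈ 227.85 → 228.
FPC for N = 920: n = 228 / (1 + 227/920) = 228 / 1.2467 ≈ 182.88 → 183.
At a 43% response rate, contacts needed = 183 / 0.43 ≈ 425.58 → 426.

426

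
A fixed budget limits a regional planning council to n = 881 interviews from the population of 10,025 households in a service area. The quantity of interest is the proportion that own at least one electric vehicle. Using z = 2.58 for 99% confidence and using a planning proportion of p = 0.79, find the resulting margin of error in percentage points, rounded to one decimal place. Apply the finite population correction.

Finite-population factor: (N−n)/(N−1) = (10025−881)/(10025−1) = 0.9122.
SE(p̂) = √[p(1−p)/n · (N−n)/(N−1)] = √[0.1659/881 × 0.9122] = 0.01311.
E = z × SE = 2.58 × 0.01311 = 0.03381 ≈ 3.4 percentage points.

3.4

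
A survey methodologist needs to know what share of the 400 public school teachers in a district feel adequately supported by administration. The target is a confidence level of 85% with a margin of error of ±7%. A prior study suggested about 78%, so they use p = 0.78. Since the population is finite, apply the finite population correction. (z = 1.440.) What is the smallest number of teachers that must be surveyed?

62

Unadjusted: n₀ = 1.440² × 0.78 × 0.22 / 0.070² ≈ 72.62, so n₀ = 73.
Finite population correction with N = 400: n = n₀ / (1 + (n₀−1)/N) = 73 / (1 + 72/400) = 73 / 1.1800 ≈ 61.86.
Rounding up, n = 62.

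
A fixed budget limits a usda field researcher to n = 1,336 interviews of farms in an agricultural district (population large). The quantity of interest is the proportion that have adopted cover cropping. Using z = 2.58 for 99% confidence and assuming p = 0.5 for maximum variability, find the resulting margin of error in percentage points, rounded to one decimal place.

3.5

SE(p̂) = √[p(1−p)/n] = √[0.2500/1336] = 0.01368.
E = z × SE = 2.58 × 0.01368 = 0.03529, or 3.5 percentage points.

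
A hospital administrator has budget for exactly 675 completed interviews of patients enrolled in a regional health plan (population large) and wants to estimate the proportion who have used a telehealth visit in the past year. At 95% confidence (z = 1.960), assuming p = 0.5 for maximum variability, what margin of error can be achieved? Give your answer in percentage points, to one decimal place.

SE(p̂) = √[p(1−p)/n] = √[0.2500/675] = 0.01925.
E = z × SE = 1.960 × 0.01925 = 0.03772, or 3.8 percentage points.

3.8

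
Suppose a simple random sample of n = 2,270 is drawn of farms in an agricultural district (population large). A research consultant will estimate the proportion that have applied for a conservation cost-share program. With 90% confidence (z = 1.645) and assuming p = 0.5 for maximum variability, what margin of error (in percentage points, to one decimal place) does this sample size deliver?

SE(p̂) = √[p(1−p)/n] = √[0.2500/2270] = 0.01049.
E = z × SE = 1.645 × 0.01049 = 0.01726, or 1.7 percentage points.

1.7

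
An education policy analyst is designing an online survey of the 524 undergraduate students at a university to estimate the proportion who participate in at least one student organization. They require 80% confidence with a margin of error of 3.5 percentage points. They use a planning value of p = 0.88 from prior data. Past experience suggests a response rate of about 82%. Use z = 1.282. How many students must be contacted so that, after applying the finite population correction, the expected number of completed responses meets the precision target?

137

Completed interviews needed (unadjusted): n₀ = 1.282² × 0.1056 / 0.035² ≈ 141.68 → 142.
FPC for N = 524: n = 142 / (1 + 141/524) = 142 / 1.2691 ≈ 111.89 → 112.
At an 82% response rate, contacts needed = 112 / 0.82 ≈ 136.59 → 137.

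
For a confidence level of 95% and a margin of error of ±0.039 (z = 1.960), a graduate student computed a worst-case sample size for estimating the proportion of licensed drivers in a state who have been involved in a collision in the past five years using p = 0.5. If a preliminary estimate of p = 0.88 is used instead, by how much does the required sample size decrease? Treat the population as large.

365

Conservative (p = 0.5): n = 1.960² × 0.25 / 0.039² ≈ 631.43 → 632.
Using p = 0.88: p(1−p) = 0.1056, so n = 1.960² × 0.1056 / 0.039² ≈ 266.71 → 267.
Reduction: 632 − 267 = 365.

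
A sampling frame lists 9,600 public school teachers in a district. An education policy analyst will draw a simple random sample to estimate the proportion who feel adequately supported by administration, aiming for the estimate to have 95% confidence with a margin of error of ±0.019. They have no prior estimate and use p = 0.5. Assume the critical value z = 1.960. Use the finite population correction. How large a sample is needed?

Unadjusted: n₀ = 1.960² × 0.50 × 0.50 / 0.019² ≈ 2660.39, so n₀ = 2661.
Finite population correction with N = 9,600: n = n₀ / (1 + (n₀−1)/N) = 2661 / (1 + 2660/9600) = 2661 / 1.2771 ≈ 2083.65.
Rounding up, n = 2084.

2084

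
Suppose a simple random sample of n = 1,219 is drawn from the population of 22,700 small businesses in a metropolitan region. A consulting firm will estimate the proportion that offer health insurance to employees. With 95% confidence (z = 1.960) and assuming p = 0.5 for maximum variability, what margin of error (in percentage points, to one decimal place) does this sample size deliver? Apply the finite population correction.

2.7

Finite-population factor: (N−n)/(N−1) = (22700−1219)/(22700−1) = 0.9463.
SE(p̂) = √[p(1−p)/n · (N−n)/(N−1)] = √[0.2500/1219 × 0.9463] = 0.01393.
E = z × SE = 1.960 × 0.01393 = 0.02731 ≈ 2.7 percentage points.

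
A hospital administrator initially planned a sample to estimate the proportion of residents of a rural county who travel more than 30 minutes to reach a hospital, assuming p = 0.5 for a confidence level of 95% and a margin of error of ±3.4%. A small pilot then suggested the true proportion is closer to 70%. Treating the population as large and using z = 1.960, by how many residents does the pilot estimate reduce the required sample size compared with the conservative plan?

Conservative (p = 0.5): n = 1.960² × 0.25 / 0.034² ≈ 830.80 → 831.
Using p = 0.70: p(1−p) = 0.2100, so n = 1.960² × 0.2100 / 0.034² ≈ 697.87 → 698.
Reduction: 831 − 698 = 133.

133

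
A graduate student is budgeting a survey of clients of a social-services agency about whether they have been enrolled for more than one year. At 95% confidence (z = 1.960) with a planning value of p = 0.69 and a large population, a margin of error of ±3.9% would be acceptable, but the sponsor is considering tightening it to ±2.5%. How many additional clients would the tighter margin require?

774

At ±3.9%: n = 1.960² × 0.2139 / 0.039² ≈ 540.25 → 541.
At ±2.5%: n = 1.960² × 0.2139 / 0.025² ≈ 1314.75 → 1315.
Additional respondents: 1315 − 541 = 774.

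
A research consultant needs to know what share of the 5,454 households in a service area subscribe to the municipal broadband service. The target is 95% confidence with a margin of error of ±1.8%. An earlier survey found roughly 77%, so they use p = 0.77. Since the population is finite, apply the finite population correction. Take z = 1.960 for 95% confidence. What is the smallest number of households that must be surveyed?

1517

Unadjusted: n₀ = 1.960² × 0.77 × 0.23 / 0.018² ≈ 2099.84, so n₀ = 2100.
Finite population correction with N = 5,454: n = n₀ / (1 + (n₀−1)/N) = 2100 / (1 + 2099/5454) = 2100 / 1.3849 ≈ 1516.40.
Rounding up, n = 1517.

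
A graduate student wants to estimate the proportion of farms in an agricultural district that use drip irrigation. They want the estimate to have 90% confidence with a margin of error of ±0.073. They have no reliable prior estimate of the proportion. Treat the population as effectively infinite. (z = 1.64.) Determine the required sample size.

With no prior estimate, use p = 0.5, giving p(1−p) = 0.25.
n = z²·p(1−p)/E² = 1.64² × 0.2500 / 0.073² = 2.6896 × 0.2500 / 0.005329 ≈ 126.18.
Rounding up gives n = 127.

127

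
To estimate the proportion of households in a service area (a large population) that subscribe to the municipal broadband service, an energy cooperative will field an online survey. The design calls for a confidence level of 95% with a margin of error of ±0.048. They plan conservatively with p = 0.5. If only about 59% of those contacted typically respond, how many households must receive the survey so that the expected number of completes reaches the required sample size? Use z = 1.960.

Completed interviews needed: n₀ = 1.960² × 0.2500 / 0.048² ≈ 416.84 → 417.
At a 59% response rate, contacts needed = 417 / 0.59 ≈ 706.78 → 707.

707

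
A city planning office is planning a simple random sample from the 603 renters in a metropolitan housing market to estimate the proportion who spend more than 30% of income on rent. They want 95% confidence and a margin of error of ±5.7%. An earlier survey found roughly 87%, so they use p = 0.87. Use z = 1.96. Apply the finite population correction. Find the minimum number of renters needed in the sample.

Unadjusted: n₀ = 1.96² × 0.87 × 0.13 / 0.057² ≈ 133.73, so n₀ = 134.
Finite population correction with N = 603: n = n₀ / (1 + (n₀−1)/N) = 134 / (1 + 133/603) = 134 / 1.2206 ≈ 109.79.
Rounding up, n = 110.

110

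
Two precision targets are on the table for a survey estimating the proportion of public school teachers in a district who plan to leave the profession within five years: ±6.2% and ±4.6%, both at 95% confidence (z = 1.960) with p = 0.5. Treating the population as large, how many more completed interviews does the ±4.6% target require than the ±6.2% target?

At ±6.2%: n = 1.960² × 0.2500 / 0.062² ≈ 249.84 → 250.
At ±4.6%: n = 1.960² × 0.2500 / 0.046² ≈ 453.88 → 454.
Additional respondents: 454 − 250 = 204.

204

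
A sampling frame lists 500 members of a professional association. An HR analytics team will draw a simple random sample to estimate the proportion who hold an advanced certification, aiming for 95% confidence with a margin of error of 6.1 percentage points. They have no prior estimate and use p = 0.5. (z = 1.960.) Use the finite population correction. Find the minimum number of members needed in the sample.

171

Unadjusted: n₀ = 1.960² × 0.50 × 0.50 / 0.061² ≈ 258.10, so n₀ = 259.
Finite population correction with N = 500: n = n₀ / (1 + (n₀−1)/N) = 259 / (1 + 258/500) = 259 / 1.5160 ≈ 170.84.
Rounding up, n = 171.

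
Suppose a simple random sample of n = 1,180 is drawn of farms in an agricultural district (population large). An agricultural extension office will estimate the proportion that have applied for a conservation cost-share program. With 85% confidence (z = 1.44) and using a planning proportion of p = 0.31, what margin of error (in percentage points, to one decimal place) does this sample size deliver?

1.9

SE(p̂) = √[p(1−p)/n] = √[0.2139/1180] = 0.01346.
E = z × SE = 1.44 × 0.01346 = 0.01939, or 1.9 percentage points.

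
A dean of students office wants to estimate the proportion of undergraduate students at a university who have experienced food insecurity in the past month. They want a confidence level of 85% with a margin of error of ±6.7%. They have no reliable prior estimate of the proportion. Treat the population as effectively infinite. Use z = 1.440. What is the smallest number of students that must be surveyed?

With no prior estimate, use p = 0.5, giving p(1−p) = 0.25.
n = z²·p(1−p)/E² = 1.440² × 0.2500 / 0.067² = 2.0736 × 0.2500 / 0.004489 ≈ 115.48.
Rounding up gives n = 116.

116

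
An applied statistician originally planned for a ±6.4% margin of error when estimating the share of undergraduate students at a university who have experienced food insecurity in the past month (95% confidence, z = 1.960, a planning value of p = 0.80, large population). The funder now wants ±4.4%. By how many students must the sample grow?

At ±6.4%: n = 1.960² × 0.1600 / 0.064² ≈ 150.06 → 151.
At ±4.4%: n = 1.960² × 0.1600 / 0.044² ≈ 317.49 → 318.
Additional respondents: 318 − 151 = 167.

167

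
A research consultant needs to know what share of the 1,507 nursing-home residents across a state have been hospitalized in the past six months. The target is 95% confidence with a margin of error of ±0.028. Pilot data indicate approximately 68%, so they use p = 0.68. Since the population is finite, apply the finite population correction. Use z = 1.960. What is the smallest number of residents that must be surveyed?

625

Unadjusted: n₀ = 1.960² × 0.68 × 0.32 / 0.028² ≈ 1066.24, so n₀ = 1067.
Finite population correction with N = 1,507: n = n₀ / (1 + (n₀−1)/N) = 1067 / (1 + 1066/1507) = 1067 / 1.7074 ≈ 624.94.
Rounding up, n = 625.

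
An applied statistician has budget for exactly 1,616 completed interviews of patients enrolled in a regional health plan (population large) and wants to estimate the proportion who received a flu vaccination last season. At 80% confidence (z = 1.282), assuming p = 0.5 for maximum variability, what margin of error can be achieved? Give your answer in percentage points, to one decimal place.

SE(p̂) = √[p(1−p)/n] = √[0.2500/1616] = 0.01244.
E = z × SE = 1.282 × 0.01244 = 0.01595, or 1.6 percentage points.

1.6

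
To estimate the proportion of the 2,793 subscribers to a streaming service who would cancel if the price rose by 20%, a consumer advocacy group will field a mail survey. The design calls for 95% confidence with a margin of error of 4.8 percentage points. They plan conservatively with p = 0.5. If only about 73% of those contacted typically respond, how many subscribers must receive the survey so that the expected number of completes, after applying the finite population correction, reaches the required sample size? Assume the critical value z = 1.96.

498

Completed interviews needed (unadjusted): n₀ = 1.96² × 0.2500 / 0.048² ≈ 416.84 → 417.
FPC for N = 2,793: n = 417 / (1 + 416/2793) = 417 / 1.1489 ≈ 362.94 → 363.
At a 73% response rate, contacts needed = 363 / 0.73 ≈ 497.26 → 498.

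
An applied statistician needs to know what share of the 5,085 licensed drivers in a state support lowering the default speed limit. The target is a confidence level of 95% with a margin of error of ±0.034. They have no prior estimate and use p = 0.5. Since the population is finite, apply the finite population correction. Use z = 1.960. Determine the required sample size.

715

Unadjusted: n₀ = 1.960² × 0.50 × 0.50 / 0.034² ≈ 830.80, so n₀ = 831.
Finite population correction with N = 5,085: n = n₀ / (1 + (n₀−1)/N) = 831 / (1 + 830/5085) = 831 / 1.1632 ≈ 714.39.
Rounding up, n = 715.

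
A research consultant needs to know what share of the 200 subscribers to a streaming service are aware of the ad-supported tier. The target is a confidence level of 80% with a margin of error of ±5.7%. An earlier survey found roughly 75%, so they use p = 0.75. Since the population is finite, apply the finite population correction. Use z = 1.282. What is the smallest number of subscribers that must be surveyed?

65

Unadjusted: n₀ = 1.282² × 0.75 × 0.25 / 0.057² ≈ 94.85, so n₀ = 95.
Finite population correction with N = 200: n = n₀ / (1 + (n₀−1)/N) = 95 / (1 + 94/200) = 95 / 1.4700 ≈ 64.63.
Rounding up, n = 65.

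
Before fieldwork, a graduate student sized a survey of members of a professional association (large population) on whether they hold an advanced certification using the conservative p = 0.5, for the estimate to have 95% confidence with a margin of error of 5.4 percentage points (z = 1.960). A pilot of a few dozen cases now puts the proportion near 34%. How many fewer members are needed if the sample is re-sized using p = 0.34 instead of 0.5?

Conservative (p = 0.5): n = 1.960² × 0.25 / 0.054² ≈ 329.36 → 330.
Using p = 0.34: p(1−p) = 0.2244, so n = 1.960² × 0.2244 / 0.054² ≈ 295.63 → 296.
Reduction: 330 − 296 = 34.

34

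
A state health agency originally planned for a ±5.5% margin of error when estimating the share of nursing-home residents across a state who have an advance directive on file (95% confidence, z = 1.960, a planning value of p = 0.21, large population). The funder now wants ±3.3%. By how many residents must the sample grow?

375

At ±5.5%: n = 1.960² × 0.1659 / 0.055² ≈ 210.68 → 211.
At ±3.3%: n = 1.960² × 0.1659 / 0.033² ≈ 585.24 → 586.
Additional respondents: 586 − 211 = 375.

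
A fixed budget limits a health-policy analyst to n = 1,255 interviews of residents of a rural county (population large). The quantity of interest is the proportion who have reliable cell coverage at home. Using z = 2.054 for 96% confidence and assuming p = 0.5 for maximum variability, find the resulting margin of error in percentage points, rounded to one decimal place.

SE(p̂) = √[p(1−p)/n] = √[0.2500/1255] = 0.01411.
E = z × SE = 2.054 × 0.01411 = 0.02899, or 2.9 percentage points.

2.9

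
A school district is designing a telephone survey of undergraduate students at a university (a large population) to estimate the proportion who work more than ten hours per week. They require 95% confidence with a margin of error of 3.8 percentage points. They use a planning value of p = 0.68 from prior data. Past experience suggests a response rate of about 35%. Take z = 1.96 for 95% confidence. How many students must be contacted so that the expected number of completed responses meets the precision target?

1655

Completed interviews needed: n₀ = 1.96² × 0.2176 / 0.038² ≈ 578.90 → 579.
At a 35% response rate, contacts needed = 579 / 0.35 ≈ 1654.29 → 1655.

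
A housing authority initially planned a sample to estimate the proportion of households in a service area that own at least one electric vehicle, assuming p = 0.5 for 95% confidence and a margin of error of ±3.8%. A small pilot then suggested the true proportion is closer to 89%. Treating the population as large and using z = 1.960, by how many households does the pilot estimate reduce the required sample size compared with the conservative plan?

Conservative (p = 0.5): n = 1.960² × 0.25 / 0.038² ≈ 665.10 → 666.
Using p = 0.89: p(1−p) = 0.0979, so n = 1.960² × 0.0979 / 0.038² ≈ 260.45 → 261.
Reduction: 666 − 261 = 405.

405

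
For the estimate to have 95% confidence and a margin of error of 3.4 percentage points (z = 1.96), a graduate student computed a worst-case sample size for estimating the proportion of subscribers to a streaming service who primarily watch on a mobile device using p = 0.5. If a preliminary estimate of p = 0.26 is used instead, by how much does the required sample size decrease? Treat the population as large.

Conservative (p = 0.5): n = 1.96² × 0.25 / 0.034² ≈ 830.80 → 831.
Using p = 0.26: p(1−p) = 0.1924, so n = 1.96² × 0.1924 / 0.034² ≈ 639.38 → 640.
Reduction: 831 − 640 = 191.

191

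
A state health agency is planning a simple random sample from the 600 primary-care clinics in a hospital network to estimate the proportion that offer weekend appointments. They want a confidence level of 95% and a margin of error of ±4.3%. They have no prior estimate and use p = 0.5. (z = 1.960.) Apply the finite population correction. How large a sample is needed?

Unadjusted: n₀ = 1.960² × 0.50 × 0.50 / 0.043² ≈ 519.42, so n₀ = 520.
Finite population correction with N = 600: n = n₀ / (1 + (n₀−1)/N) = 520 / (1 + 519/600) = 520 / 1.8650 ≈ 278.82.
Rounding up, n = 279.

279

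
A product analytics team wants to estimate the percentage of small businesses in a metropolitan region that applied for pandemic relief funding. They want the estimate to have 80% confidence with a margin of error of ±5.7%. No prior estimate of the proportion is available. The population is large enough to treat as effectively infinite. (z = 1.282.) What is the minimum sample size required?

With no prior estimate, use p = 0.5, giving p(1−p) = 0.25.
n = z²·p(1−p)/E² = 1.282² × 0.2500 / 0.057² = 1.6435 × 0.2500 / 0.003249 ≈ 126.46.
Rounding up gives n = 127.

127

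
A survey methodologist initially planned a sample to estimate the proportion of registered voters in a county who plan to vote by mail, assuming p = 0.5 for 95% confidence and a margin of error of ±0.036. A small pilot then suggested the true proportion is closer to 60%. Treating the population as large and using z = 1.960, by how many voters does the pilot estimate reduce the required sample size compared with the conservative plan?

Conservative (p = 0.5): n = 1.960² × 0.25 / 0.036² ≈ 741.05 → 742.
Using p = 0.60: p(1−p) = 0.2400, so n = 1.960² × 0.2400 / 0.036² ≈ 711.41 → 712.
Reduction: 742 − 712 = 30.

30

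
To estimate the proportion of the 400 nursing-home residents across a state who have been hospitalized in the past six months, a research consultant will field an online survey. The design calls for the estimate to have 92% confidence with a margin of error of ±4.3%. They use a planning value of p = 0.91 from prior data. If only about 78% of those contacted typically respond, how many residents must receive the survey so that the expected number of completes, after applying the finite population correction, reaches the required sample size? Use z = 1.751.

131

Completed interviews needed (unadjusted): n₀ = 1.751² × 0.0819 / 0.043² ≈ 135.81 → 136.
FPC for N = 400: n = 136 / (1 + 135/400) = 136 / 1.3375 ≈ 101.68 → 102.
At a 78% response rate, contacts needed = 102 / 0.78 ≈ 130.77 → 131.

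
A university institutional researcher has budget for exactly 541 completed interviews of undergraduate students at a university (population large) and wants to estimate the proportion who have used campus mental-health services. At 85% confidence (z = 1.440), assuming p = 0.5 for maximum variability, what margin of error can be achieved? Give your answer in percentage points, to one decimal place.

SE(p̂) = √[p(1−p)/n] = √[0.2500/541] = 0.02150.
E = z × SE = 1.440 × 0.02150 = 0.03096, or 3.1 percentage points.

3.1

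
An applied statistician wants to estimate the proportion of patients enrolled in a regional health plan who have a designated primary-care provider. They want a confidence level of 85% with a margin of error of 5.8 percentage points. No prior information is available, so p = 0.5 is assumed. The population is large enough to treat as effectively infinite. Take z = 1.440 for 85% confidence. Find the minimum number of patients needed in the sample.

155

With p = 0.5, p(1−p) = 0.25.
n = z²·p(1−p)/E² = 1.440² × 0.2500 / 0.058² = 2.0736 × 0.2500 / 0.003364 ≈ 154.10.
Rounding up gives n = 155.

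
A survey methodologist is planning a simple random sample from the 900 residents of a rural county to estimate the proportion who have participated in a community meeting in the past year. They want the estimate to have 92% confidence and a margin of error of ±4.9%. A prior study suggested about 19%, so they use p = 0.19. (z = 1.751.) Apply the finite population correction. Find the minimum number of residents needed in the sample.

162

Unadjusted: n₀ = 1.751² × 0.19 × 0.81 / 0.049² ≈ 196.53, so n₀ = 197.
Finite population correction with N = 900: n = n₀ / (1 + (n₀−1)/N) = 197 / (1 + 196/900) = 197 / 1.2178 ≈ 161.77.
Rounding up, n = 162.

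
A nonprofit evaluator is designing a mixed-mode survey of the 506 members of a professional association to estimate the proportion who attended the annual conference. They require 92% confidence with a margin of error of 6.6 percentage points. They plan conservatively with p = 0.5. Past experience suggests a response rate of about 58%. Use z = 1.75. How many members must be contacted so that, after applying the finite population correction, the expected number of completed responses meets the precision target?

226

Completed interviews needed (unadjusted): n₀ = 1.75² × 0.2500 / 0.066² ≈ 175.76 → 176.
FPC for N = 506: n = 176 / (1 + 175/506) = 176 / 1.3458 ≈ 130.77 → 131.
At a 58% response rate, contacts needed = 131 / 0.58 ≈ 225.86 → 226.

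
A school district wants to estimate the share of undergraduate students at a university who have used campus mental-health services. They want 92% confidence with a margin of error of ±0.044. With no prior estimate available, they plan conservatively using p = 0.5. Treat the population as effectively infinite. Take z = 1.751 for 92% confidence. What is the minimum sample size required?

396

With p = 0.5, p(1−p) = 0.25.
n = z²·p(1−p)/E² = 1.751² × 0.2500 / 0.044² = 3.0660 × 0.2500 / 0.001936 ≈ 395.92.
Rounding up gives n = 396.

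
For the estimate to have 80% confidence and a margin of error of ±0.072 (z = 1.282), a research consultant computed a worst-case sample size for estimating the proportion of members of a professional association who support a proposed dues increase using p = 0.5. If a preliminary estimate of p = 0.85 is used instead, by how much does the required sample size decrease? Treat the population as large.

39

Conservative (p = 0.5): n = 1.282² × 0.25 / 0.072² ≈ 79.26 → 80.
Using p = 0.85: p(1−p) = 0.1275, so n = 1.282² × 0.1275 / 0.072² ≈ 40.42 → 41.
Reduction: 80 − 41 = 39.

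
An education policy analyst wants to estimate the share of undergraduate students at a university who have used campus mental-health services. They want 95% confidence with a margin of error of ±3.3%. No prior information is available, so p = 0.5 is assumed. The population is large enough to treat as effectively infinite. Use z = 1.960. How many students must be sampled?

882

With p = 0.5, p(1−p) = 0.25.
n = z²·p(1−p)/E² = 1.960² × 0.2500 / 0.033² = 3.8416 × 0.2500 / 0.001089 ≈ 881.91.
Rounding up gives n = 882.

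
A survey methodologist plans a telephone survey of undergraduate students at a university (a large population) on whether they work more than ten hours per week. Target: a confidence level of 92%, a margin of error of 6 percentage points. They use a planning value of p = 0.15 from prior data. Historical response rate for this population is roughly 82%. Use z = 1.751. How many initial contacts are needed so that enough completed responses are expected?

Completed interviews needed: n₀ = 1.751² × 0.1275 / 0.060² ≈ 108.59 → 109.
At an 82% response rate, contacts needed = 109 / 0.82 ≈ 132.93 → 133.

133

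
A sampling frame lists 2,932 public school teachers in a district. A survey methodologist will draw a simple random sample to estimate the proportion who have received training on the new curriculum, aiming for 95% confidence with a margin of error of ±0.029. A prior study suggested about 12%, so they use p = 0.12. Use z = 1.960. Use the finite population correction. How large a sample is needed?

Unadjusted: n₀ = 1.960² × 0.12 × 0.88 / 0.029² ≈ 482.37, so n₀ = 483.
Finite population correction with N = 2,932: n = n₀ / (1 + (n₀−1)/N) = 483 / (1 + 482/2932) = 483 / 1.1644 ≈ 414.81.
Rounding up, n = 415.

415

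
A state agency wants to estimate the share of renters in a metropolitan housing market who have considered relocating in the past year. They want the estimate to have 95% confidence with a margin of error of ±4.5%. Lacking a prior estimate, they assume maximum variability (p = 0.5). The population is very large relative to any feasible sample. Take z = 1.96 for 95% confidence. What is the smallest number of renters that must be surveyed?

475

With p = 0.5, p(1−p) = 0.25.
n = z²·p(1−p)/E² = 1.96² × 0.2500 / 0.045² = 3.8416 × 0.2500 / 0.002025 ≈ 474.27.
Rounding up gives n = 475.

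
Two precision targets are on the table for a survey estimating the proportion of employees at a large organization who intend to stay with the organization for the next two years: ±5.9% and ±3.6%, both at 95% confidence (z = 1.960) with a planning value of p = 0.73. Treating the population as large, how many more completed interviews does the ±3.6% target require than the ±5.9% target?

At ±5.9%: n = 1.960² × 0.1971 / 0.059² ≈ 217.52 → 218.
At ±3.6%: n = 1.960² × 0.1971 / 0.036² ≈ 584.24 → 585.
Additional respondents: 585 − 218 = 367.

367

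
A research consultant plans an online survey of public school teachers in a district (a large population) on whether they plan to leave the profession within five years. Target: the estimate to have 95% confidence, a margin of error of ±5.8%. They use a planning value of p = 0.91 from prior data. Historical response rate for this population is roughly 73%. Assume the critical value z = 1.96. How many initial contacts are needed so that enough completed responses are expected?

Completed interviews needed: n₀ = 1.96² × 0.0819 / 0.058² ≈ 93.53 → 94.
At a 73% response rate, contacts needed = 94 / 0.73 ≈ 128.77 → 129.

129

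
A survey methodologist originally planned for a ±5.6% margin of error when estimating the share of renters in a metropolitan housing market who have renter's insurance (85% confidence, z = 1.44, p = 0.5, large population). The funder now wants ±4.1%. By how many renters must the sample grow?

143

At ±5.6%: n = 1.44² × 0.2500 / 0.056² ≈ 165.31 → 166.
At ±4.1%: n = 1.44² × 0.2500 / 0.041² ≈ 308.39 → 309.
Additional respondents: 309 − 166 = 143.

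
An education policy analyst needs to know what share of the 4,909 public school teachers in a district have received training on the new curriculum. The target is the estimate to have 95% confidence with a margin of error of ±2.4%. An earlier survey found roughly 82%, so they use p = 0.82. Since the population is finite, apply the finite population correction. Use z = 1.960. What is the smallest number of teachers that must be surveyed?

Unadjusted: n₀ = 1.960² × 0.82 × 0.18 / 0.024² ≈ 984.41, so n₀ = 985.
Finite population correction with N = 4,909: n = n₀ / (1 + (n₀−1)/N) = 985 / (1 + 984/4909) = 985 / 1.2004 ≈ 820.53.
Rounding up, n = 821.

821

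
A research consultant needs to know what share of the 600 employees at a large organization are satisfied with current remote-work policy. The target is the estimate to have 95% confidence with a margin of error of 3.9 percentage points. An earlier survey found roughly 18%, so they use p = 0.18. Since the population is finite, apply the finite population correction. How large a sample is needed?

231

For 95% confidence, z = 1.960.
Unadjusted: n₀ = 1.960² × 0.18 × 0.82 / 0.039² ≈ 372.79, so n₀ = 373.
Finite population correction with N = 600: n = n₀ / (1 + (n₀−1)/N) = 373 / (1 + 372/600) = 373 / 1.6200 ≈ 230.25.
Rounding up, n = 231.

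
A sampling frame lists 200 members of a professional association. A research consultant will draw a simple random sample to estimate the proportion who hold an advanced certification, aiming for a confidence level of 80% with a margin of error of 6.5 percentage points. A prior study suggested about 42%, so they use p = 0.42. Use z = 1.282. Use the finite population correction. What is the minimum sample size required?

65

Unadjusted: n₀ = 1.282² × 0.42 × 0.58 / 0.065² ≈ 94.76, so n₀ = 95.
Finite population correction with N = 200: n = n₀ / (1 + (n₀−1)/N) = 95 / (1 + 94/200) = 95 / 1.4700 ≈ 64.63.
Rounding up, n = 65.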